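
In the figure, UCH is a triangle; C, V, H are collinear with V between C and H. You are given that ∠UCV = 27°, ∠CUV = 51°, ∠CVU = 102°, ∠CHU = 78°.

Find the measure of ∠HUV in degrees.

1. ∠HVU = 78°  [linear pair at V on CH]
2. ∠UHV = 78°  [V on ray HC]
3. ∠HUV = 24°  [△UVH]

∠HUV = 24°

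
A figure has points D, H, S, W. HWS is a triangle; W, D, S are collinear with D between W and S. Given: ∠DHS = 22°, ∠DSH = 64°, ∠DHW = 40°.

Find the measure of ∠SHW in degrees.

1. ∠HDS = 94°  [△HDS]
2. ∠HSW = 64°  [D on ray SW]
3. ∠HDW = 86°  [linear pair at D on WS]
4. ∠DWH = 54°  [△HWD]
5. ∠HWS = 54°  [D on ray WS]
6. ∠SHW = 62°  [△HWS]

∠SHW = 62°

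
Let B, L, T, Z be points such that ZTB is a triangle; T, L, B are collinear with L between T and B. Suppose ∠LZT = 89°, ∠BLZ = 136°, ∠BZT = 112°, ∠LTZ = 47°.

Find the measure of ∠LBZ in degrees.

1. ∠BTZ = 47°  [L on ray TB]
2. ∠TBZ = 21°  [△ZTB]
3. ∠LBZ = 21°  [L on ray BT]

∠LBZ = 21°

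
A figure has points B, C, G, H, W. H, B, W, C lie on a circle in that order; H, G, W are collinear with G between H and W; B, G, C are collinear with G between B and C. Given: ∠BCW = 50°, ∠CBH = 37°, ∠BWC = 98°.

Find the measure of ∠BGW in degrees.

1. ∠BHW = 50°  [same arc BW]
2. ∠BGH = 93°  [△HGB]
3. ∠BGW = 87°  [linear pair at G on HW]

∠BGW = 87°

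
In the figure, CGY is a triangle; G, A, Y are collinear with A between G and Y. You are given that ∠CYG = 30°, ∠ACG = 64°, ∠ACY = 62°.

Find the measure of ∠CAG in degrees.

1. ∠AYC = 30°  [A on ray YG]
2. ∠CAY = 88°  [△CAY]
3. ∠CAG = 92°  [linear pair at A on GY]

∠CAG = 92°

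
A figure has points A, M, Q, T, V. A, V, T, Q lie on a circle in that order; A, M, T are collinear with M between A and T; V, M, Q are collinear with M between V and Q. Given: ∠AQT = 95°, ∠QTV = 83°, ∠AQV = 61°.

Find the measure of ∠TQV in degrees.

∠TQV = 34°

1. ∠AVT = 85°  [cyclic AVTQ, opposite ∠V+∠Q]
2. ∠ATV = 61°  [same arc AV]
3. ∠TAV = 34°  [△AVT]
4. ∠TQV = 34°  [same arc VT]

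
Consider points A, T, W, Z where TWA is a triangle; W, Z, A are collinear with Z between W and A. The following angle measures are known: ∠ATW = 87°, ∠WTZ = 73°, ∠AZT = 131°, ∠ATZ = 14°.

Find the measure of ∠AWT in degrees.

1. ∠TAZ = 35°  [△TZA]
2. ∠TAW = 35°  [Z on ray AW]
3. ∠AWT = 58°  [△TWA]

∠AWT = 58°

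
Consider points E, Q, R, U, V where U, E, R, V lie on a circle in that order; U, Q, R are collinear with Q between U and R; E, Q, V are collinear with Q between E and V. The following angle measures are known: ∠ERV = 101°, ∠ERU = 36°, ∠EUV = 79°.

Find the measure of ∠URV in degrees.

1. ∠EVU = 36°  [same arc UE]
2. ∠UEV = 65°  [△UEV]
3. ∠URV = 65°  [same arc UV]

∠URV = 65°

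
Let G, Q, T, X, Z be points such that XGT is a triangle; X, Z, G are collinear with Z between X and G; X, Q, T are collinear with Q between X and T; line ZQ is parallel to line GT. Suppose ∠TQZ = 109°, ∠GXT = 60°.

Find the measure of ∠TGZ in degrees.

1. ∠XQZ = 71°  [linear pair at Q on XT]
2. ∠QXZ = 60°  [Z on XG, Q on XT]
3. ∠QZX = 49°  [△XZQ]
4. ∠GZQ = 131°  [linear pair at Z on XG]
5. ∠TGZ = 49°  [ZQ∥GT, co-interior at G–Z]

∠TGZ = 49°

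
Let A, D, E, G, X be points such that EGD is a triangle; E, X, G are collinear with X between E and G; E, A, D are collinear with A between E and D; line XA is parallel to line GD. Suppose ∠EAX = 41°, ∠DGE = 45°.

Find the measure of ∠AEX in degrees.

1. ∠EDG = 41°  [XA∥GD, corresponding at A]
2. ∠DEG = 94°  [△EGD]
3. ∠AEX = 94°  [X on EG, A on ED]

∠AEX = 94°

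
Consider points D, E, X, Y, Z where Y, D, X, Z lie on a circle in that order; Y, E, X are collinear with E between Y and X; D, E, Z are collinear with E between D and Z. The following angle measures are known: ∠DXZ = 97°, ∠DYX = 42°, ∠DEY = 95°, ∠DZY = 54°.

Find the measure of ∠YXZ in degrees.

∠YXZ = 43°

1. ∠DZX = 42°  [same arc DX]
2. ∠XEZ = 95°  [vertical angles at E]
3. ∠YXZ = 43°  [△XEZ]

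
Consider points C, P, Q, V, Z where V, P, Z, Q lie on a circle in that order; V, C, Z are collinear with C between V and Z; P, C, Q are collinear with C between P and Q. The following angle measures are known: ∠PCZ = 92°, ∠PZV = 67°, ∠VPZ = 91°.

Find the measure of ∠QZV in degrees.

1. ∠QCV = 92°  [vertical angles at C]
2. ∠PQV = 67°  [same arc VP]
3. ∠VQZ = 89°  [cyclic VPZQ, opposite ∠P+∠Q]
4. ∠QVZ = 21°  [△VCQ]
5. ∠QZV = 70°  [△VZQ]

∠QZV = 70°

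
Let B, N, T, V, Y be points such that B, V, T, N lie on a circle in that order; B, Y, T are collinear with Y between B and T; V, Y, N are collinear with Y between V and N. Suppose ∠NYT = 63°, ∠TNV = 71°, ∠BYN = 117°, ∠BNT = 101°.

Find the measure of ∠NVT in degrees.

1. ∠TBV = 71°  [same arc VT]
2. ∠TYV = 117°  [vertical angles at Y]
3. ∠BVT = 79°  [cyclic BVTN, opposite ∠V+∠N]
4. ∠BTV = 30°  [△BVT]
5. ∠NVT = 33°  [△VYT]

∠NVT = 33°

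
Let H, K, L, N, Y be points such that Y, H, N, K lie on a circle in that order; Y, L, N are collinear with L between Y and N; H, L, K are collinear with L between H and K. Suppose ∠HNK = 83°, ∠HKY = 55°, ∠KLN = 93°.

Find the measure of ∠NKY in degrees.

1. ∠HYK = 97°  [cyclic YHNK, opposite ∠Y+∠N]
2. ∠KHY = 28°  [△YHK]
3. ∠KLY = 87°  [linear pair at L on YN]
4. ∠KNY = 28°  [same arc YK]
5. ∠KYN = 38°  [△YLK]
6. ∠NKY = 114°  [△YNK]

∠NKY = 114°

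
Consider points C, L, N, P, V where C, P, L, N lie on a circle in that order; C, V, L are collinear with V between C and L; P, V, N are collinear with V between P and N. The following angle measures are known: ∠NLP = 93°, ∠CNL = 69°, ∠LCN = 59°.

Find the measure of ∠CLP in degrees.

1. ∠NCP = 87°  [cyclic CPLN, opposite ∠C+∠L]
2. ∠CLN = 52°  [△CLN]
3. ∠CPN = 52°  [same arc CN]
4. ∠CNP = 41°  [△CPN]
5. ∠CLP = 41°  [same arc CP]

∠CLP = 41°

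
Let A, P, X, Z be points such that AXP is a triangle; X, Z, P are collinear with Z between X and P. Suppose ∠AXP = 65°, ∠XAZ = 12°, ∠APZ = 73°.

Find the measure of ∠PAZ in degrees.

∠PAZ = 30°

1. ∠AXZ = 65°  [Z on ray XP]
2. ∠AZX = 103°  [△AXZ]
3. ∠AZP = 77°  [linear pair at Z on XP]
4. ∠PAZ = 30°  [△AZP]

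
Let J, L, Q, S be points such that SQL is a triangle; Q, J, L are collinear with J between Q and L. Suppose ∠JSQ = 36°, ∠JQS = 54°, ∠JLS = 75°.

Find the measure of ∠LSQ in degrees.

∠LSQ = 51°

1. ∠LQS = 54°  [J on ray QL]
2. ∠QLS = 75°  [J on ray LQ]
3. ∠LSQ = 51°  [△SQL]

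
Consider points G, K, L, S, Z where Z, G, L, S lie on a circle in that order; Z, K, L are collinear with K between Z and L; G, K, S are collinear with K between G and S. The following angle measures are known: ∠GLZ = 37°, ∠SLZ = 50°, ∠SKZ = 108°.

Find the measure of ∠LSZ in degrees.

1. ∠GSZ = 37°  [same arc ZG]
2. ∠LZS = 35°  [△ZKS]
3. ∠LSZ = 95°  [△ZLS]

∠LSZ = 95°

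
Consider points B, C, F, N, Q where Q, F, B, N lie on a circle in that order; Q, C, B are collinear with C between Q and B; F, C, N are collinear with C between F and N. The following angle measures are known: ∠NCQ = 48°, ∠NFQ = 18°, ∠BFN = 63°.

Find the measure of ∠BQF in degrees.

1. ∠BCF = 48°  [vertical angles at C]
2. ∠FCQ = 132°  [linear pair at C on QB]
3. ∠BQF = 30°  [△QCF]

∠BQF = 30°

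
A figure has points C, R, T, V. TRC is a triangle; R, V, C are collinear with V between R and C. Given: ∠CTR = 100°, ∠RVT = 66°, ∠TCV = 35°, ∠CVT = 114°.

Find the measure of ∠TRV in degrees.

∠TRV = 45°

1. ∠RCT = 35°  [V on ray CR]
2. ∠CRT = 45°  [△TRC]
3. ∠TRV = 45°  [V on ray RC]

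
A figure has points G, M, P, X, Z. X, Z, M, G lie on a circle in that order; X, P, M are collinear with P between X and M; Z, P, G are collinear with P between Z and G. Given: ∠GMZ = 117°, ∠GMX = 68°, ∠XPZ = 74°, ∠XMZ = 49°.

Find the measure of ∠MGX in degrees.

∠MGX = 87°

1. ∠GZX = 68°  [same arc XG]
2. ∠MXZ = 38°  [△XPZ]
3. ∠MZX = 93°  [△XZM]
4. ∠MGX = 87°  [cyclic XZMG, opposite ∠Z+∠G]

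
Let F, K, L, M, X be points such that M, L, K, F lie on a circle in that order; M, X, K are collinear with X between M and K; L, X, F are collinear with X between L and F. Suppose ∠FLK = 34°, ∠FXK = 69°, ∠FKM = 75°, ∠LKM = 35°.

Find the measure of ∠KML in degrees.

1. ∠LXM = 69°  [vertical angles at X]
2. ∠FLM = 75°  [same arc MF]
3. ∠KML = 36°  [△MXL]

∠KML = 36°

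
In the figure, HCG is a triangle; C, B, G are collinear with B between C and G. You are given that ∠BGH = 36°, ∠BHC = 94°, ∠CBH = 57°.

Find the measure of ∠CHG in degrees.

1. ∠CGH = 36°  [B on ray GC]
2. ∠BCH = 29°  [△HCB]
3. ∠GCH = 29°  [B on ray CG]
4. ∠CHG = 115°  [△HCG]

∠CHG = 115°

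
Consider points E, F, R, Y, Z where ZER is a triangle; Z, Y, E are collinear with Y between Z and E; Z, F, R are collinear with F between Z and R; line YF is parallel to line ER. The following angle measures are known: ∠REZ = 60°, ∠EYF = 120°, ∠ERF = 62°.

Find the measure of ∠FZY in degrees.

1. ∠ERZ = 62°  [F on ray RZ]
2. ∠EZR = 58°  [△ZER]
3. ∠FZY = 58°  [Y on ZE, F on ZR]

∠FZY = 58°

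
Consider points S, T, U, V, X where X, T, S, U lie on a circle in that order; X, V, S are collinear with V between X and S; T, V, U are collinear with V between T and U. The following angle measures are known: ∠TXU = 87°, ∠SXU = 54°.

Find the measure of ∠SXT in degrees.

∠SXT = 33°

1. ∠TSU = 93°  [cyclic XTSU, opposite ∠X+∠S]
2. ∠STU = 54°  [same arc SU]
3. ∠SUT = 33°  [△TSU]
4. ∠SXT = 33°  [same arc TS]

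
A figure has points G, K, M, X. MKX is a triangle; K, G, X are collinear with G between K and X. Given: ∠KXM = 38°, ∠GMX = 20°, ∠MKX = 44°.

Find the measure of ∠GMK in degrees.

1. ∠GXM = 38°  [G on ray XK]
2. ∠MGX = 122°  [△MGX]
3. ∠GKM = 44°  [G on ray KX]
4. ∠KGM = 58°  [linear pair at G on KX]
5. ∠GMK = 78°  [△MKG]

∠GMK = 78°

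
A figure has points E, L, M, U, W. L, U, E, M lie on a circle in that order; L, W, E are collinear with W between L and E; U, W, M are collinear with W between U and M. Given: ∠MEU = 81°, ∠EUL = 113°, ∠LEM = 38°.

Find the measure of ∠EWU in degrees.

∠EWU = 62°

1. ∠MLU = 99°  [cyclic LUEM, opposite ∠L+∠E]
2. ∠EML = 67°  [cyclic LUEM, opposite ∠U+∠M]
3. ∠LUM = 38°  [same arc LM]
4. ∠ELM = 75°  [△LEM]
5. ∠LMU = 43°  [△LUM]
6. ∠EUM = 75°  [same arc EM]
7. ∠LEU = 43°  [same arc LU]
8. ∠EWU = 62°  [△UWE]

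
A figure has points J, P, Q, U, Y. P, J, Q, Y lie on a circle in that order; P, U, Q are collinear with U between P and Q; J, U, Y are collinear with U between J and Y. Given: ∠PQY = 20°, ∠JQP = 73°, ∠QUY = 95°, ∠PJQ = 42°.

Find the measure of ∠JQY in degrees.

∠JQY = 93°

1. ∠PJY = 20°  [same arc PY]
2. ∠JYP = 73°  [same arc PJ]
3. ∠JPY = 87°  [△PJY]
4. ∠JQY = 93°  [cyclic PJQY, opposite ∠P+∠Q]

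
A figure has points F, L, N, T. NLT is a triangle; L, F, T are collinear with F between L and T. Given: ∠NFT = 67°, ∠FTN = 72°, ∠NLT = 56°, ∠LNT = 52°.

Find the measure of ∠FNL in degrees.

1. ∠LFN = 113°  [linear pair at F on LT]
2. ∠FLN = 56°  [F on ray LT]
3. ∠FNL = 11°  [△NLF]

∠FNL = 11°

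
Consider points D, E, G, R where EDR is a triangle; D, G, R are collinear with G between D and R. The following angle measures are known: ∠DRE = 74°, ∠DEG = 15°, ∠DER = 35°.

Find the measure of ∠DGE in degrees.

∠DGE = 94°

1. ∠EDR = 71°  [△EDR]
2. ∠EDG = 71°  [G on ray DR]
3. ∠DGE = 94°  [△EDG]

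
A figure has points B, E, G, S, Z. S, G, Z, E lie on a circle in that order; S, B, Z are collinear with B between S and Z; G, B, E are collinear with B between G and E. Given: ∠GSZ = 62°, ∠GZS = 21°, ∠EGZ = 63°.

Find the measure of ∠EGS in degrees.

1. ∠GBZ = 96°  [△GBZ]
2. ∠GBS = 84°  [linear pair at B on SZ]
3. ∠EGS = 34°  [△SBG]

∠EGS = 34°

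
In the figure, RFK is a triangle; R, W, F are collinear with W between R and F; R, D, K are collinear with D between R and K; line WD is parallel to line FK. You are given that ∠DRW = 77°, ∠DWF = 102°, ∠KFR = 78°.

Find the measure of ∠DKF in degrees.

1. ∠FRK = 77°  [W on RF, D on RK]
2. ∠FKR = 25°  [△RFK]
3. ∠DKF = 25°  [D on ray KR]

∠DKF = 25°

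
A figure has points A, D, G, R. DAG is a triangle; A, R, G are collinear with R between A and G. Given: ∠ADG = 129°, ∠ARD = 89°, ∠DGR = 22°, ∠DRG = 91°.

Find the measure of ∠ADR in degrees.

∠ADR = 62°

1. ∠AGD = 22°  [R on ray GA]
2. ∠DAG = 29°  [△DAG]
3. ∠DAR = 29°  [R on ray AG]
4. ∠ADR = 62°  [△DAR]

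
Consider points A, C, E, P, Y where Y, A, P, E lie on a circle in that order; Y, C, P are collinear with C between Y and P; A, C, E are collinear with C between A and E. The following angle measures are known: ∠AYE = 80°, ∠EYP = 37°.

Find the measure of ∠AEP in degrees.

∠AEP = 43°

1. ∠APE = 100°  [cyclic YAPE, opposite ∠Y+∠P]
2. ∠EAP = 37°  [same arc PE]
3. ∠AEP = 43°  [△APE]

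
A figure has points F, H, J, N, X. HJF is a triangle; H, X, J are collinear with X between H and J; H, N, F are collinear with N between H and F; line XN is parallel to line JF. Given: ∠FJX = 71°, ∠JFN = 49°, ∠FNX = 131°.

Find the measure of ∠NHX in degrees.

∠NHX = 60°

1. ∠FJH = 71°  [X on ray JH]
2. ∠HNX = 49°  [linear pair at N on HF]
3. ∠HXN = 71°  [XN∥JF, corresponding at X]
4. ∠NHX = 60°  [△HXN]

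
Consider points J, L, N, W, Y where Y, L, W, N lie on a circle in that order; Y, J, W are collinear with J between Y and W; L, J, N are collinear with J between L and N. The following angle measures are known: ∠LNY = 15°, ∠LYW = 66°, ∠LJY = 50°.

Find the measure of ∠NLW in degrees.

∠NLW = 35°

1. ∠LWY = 15°  [same arc YL]
2. ∠LJW = 130°  [linear pair at J on YW]
3. ∠NLW = 35°  [△LJW]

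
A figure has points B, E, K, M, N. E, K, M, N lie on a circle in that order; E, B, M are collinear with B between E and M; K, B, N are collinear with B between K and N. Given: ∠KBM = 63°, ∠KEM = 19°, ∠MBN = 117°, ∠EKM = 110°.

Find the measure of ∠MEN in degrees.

1. ∠KNM = 19°  [same arc KM]
2. ∠EMN = 44°  [△MBN]
3. ∠ENM = 70°  [cyclic EKMN, opposite ∠K+∠N]
4. ∠MEN = 66°  [△EMN]

∠MEN = 66°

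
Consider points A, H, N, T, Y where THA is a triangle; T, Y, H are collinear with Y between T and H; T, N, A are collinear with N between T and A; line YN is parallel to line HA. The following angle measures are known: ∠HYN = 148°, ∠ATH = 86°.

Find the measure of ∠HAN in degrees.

1. ∠NYT = 32°  [linear pair at Y on TH]
2. ∠NTY = 86°  [Y on TH, N on TA]
3. ∠TNY = 62°  [△TYN]
4. ∠ANY = 118°  [linear pair at N on TA]
5. ∠HAN = 62°  [YN∥HA, co-interior at A–N]

∠HAN = 62°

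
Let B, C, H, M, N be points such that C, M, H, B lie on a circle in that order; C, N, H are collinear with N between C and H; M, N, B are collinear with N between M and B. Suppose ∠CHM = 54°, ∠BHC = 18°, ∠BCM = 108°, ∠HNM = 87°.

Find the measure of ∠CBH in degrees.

∠CBH = 123°

1. ∠CBM = 54°  [same arc CM]
2. ∠BNC = 87°  [vertical angles at N]
3. ∠BCH = 39°  [△CNB]
4. ∠CBH = 123°  [△CHB]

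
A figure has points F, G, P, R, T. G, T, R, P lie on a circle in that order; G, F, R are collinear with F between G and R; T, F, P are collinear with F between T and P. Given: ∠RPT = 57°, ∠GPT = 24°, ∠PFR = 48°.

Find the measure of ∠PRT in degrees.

1. ∠RGT = 57°  [same arc TR]
2. ∠GFT = 48°  [vertical angles at F]
3. ∠GTP = 75°  [△GFT]
4. ∠PGT = 81°  [△GTP]
5. ∠PRT = 99°  [cyclic GTRP, opposite ∠G+∠R]

∠PRT = 99°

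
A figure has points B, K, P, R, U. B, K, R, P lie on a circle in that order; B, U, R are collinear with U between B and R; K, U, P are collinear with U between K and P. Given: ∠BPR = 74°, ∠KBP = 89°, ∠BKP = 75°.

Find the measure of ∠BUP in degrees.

1. ∠BPK = 16°  [△BKP]
2. ∠BRP = 75°  [same arc BP]
3. ∠PBR = 31°  [△BRP]
4. ∠BUP = 133°  [△BUP]

∠BUP = 133°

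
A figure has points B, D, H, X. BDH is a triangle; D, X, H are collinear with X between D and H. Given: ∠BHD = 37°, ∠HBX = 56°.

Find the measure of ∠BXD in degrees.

∠BXD = 93°

1. ∠BHX = 37°  [X on ray HD]
2. ∠BXH = 87°  [△BXH]
3. ∠BXD = 93°  [linear pair at X on DH]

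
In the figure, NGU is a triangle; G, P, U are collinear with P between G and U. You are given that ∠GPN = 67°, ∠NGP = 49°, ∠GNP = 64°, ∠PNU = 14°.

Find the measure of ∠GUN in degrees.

∠GUN = 53°

1. ∠NPU = 113°  [linear pair at P on GU]
2. ∠NUP = 53°  [△NPU]
3. ∠GUN = 53°  [P on ray UG]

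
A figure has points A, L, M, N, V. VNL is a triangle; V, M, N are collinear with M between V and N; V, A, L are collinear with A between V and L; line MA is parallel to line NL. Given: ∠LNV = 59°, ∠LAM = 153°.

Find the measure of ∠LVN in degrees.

1. ∠AMV = 59°  [MA∥NL, corresponding at M]
2. ∠MAV = 27°  [linear pair at A on VL]
3. ∠AVM = 94°  [△VMA]
4. ∠LVN = 94°  [M on VN, A on VL]

∠LVN = 94°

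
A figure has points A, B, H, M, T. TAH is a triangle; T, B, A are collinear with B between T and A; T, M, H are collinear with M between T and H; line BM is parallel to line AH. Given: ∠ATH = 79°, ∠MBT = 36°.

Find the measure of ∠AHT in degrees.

1. ∠BTM = 79°  [B on TA, M on TH]
2. ∠BMT = 65°  [△TBM]
3. ∠AHT = 65°  [BM∥AH, corresponding at M]

∠AHT = 65°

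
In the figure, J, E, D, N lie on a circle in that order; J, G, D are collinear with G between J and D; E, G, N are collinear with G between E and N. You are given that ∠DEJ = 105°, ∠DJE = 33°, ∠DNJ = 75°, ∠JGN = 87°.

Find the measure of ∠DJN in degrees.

1. ∠EDJ = 42°  [△JED]
2. ∠ENJ = 42°  [same arc JE]
3. ∠DJN = 51°  [△JGN]

∠DJN = 51°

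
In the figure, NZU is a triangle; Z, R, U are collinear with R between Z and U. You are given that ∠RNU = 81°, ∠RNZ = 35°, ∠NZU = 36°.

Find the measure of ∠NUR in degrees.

∠NUR = 28°

1. ∠NZR = 36°  [R on ray ZU]
2. ∠NRZ = 109°  [△NZR]
3. ∠NRU = 71°  [linear pair at R on ZU]
4. ∠NUR = 28°  [△NRU]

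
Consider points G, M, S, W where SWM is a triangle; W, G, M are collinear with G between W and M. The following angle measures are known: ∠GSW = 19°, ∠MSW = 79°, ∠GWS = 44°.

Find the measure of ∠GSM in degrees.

1. ∠SGW = 117°  [△SWG]
2. ∠MWS = 44°  [G on ray WM]
3. ∠MGS = 63°  [linear pair at G on WM]
4. ∠SMW = 57°  [△SWM]
5. ∠GMS = 57°  [G on ray MW]
6. ∠GSM = 60°  [△SGM]

∠GSM = 60°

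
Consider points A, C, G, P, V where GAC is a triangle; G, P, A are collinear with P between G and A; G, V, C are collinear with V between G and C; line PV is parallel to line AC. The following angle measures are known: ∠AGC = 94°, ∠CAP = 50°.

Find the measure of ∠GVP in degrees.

1. ∠CAG = 50°  [P on ray AG]
2. ∠ACG = 36°  [△GAC]
3. ∠GVP = 36°  [PV∥AC, corresponding at V]

∠GVP = 36°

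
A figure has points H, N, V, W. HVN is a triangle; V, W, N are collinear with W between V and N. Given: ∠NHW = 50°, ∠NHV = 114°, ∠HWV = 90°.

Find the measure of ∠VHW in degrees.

1. ∠HWN = 90°  [linear pair at W on VN]
2. ∠HNW = 40°  [△HWN]
3. ∠HNV = 40°  [W on ray NV]
4. ∠HVN = 26°  [△HVN]
5. ∠HVW = 26°  [W on ray VN]
6. ∠VHW = 64°  [△HVW]

∠VHW = 64°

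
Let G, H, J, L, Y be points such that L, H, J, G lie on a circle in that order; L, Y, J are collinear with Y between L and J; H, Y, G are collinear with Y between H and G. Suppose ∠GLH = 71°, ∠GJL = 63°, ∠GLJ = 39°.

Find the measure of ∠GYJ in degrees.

1. ∠GJH = 109°  [cyclic LHJG, opposite ∠L+∠J]
2. ∠GHJ = 39°  [same arc JG]
3. ∠HGJ = 32°  [△HJG]
4. ∠GYJ = 85°  [△JYG]

∠GYJ = 85°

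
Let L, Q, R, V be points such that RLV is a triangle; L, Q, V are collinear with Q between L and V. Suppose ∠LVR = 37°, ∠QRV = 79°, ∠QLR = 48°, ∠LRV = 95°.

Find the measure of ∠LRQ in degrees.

1. ∠QVR = 37°  [Q on ray VL]
2. ∠RQV = 64°  [△RQV]
3. ∠LQR = 116°  [linear pair at Q on LV]
4. ∠LRQ = 16°  [△RLQ]

∠LRQ = 16°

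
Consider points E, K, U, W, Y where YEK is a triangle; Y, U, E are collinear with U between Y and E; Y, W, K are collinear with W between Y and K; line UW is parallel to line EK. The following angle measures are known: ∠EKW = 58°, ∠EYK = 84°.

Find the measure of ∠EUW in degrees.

1. ∠EKY = 58°  [W on ray KY]
2. ∠KEY = 38°  [△YEK]
3. ∠WUY = 38°  [UW∥EK, corresponding at U]
4. ∠EUW = 142°  [linear pair at U on YE]

∠EUW = 142°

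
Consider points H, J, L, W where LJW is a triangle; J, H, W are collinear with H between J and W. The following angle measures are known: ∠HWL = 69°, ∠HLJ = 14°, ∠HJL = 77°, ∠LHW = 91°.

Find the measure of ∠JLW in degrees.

1. ∠JWL = 69°  [H on ray WJ]
2. ∠LJW = 77°  [H on ray JW]
3. ∠JLW = 34°  [△LJW]

∠JLW = 34°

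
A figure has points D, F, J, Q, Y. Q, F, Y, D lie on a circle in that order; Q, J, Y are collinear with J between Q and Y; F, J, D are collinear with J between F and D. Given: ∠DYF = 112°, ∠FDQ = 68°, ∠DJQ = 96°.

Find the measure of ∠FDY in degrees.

∠FDY = 52°

1. ∠DQF = 68°  [cyclic QFYD, opposite ∠Q+∠Y]
2. ∠DFQ = 44°  [△QFD]
3. ∠DJY = 84°  [linear pair at J on QY]
4. ∠DYQ = 44°  [same arc QD]
5. ∠FDY = 52°  [△YJD]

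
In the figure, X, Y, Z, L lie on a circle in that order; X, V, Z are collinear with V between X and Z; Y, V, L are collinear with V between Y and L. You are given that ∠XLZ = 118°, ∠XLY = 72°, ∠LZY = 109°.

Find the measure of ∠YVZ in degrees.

∠YVZ = 83°

1. ∠XYZ = 62°  [cyclic XYZL, opposite ∠Y+∠L]
2. ∠XZY = 72°  [same arc XY]
3. ∠LXY = 71°  [cyclic XYZL, opposite ∠X+∠Z]
4. ∠YXZ = 46°  [△XYZ]
5. ∠LYX = 37°  [△XYL]
6. ∠XVY = 97°  [△XVY]
7. ∠YVZ = 83°  [linear pair at V on XZ]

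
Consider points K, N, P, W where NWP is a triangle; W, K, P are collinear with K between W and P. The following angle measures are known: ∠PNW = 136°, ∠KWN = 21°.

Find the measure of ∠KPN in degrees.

1. ∠NWP = 21°  [K on ray WP]
2. ∠NPW = 23°  [△NWP]
3. ∠KPN = 23°  [K on ray PW]

∠KPN = 23°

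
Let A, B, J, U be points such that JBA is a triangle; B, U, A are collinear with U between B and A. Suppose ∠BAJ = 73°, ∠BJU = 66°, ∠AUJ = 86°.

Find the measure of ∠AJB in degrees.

∠AJB = 87°

1. ∠BUJ = 94°  [linear pair at U on BA]
2. ∠JBU = 20°  [△JBU]
3. ∠ABJ = 20°  [U on ray BA]
4. ∠AJB = 87°  [△JBA]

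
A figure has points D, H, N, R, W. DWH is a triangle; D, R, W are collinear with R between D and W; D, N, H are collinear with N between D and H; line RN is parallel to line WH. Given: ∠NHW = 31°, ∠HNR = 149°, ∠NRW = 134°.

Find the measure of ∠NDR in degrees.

∠NDR = 103°

1. ∠DNR = 31°  [linear pair at N on DH]
2. ∠DRN = 46°  [linear pair at R on DW]
3. ∠NDR = 103°  [△DRN]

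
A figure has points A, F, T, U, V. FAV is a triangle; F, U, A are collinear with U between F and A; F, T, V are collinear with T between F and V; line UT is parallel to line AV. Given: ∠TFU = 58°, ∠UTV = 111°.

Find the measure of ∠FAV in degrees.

1. ∠FTU = 69°  [linear pair at T on FV]
2. ∠FUT = 53°  [△FUT]
3. ∠FAV = 53°  [UT∥AV, corresponding at U]

∠FAV = 53°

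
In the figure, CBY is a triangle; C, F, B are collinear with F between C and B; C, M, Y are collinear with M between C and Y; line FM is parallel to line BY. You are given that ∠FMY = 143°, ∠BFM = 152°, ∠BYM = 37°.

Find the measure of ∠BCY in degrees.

1. ∠CFM = 28°  [linear pair at F on CB]
2. ∠BYC = 37°  [M on ray YC]
3. ∠CBY = 28°  [FM∥BY, corresponding at F]
4. ∠BCY = 115°  [△CBY]

∠BCY = 115°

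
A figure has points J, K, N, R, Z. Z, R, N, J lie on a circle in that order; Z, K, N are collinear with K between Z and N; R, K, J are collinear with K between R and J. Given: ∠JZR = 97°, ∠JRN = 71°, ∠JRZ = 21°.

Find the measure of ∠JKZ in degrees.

∠JKZ = 47°

1. ∠RJZ = 62°  [△ZRJ]
2. ∠JZN = 71°  [same arc NJ]
3. ∠JKZ = 47°  [△ZKJ]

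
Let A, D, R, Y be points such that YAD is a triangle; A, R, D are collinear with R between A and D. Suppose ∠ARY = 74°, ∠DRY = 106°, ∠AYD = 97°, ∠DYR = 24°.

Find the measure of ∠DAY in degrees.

∠DAY = 33°

1. ∠RDY = 50°  [△YRD]
2. ∠ADY = 50°  [R on ray DA]
3. ∠DAY = 33°  [△YAD]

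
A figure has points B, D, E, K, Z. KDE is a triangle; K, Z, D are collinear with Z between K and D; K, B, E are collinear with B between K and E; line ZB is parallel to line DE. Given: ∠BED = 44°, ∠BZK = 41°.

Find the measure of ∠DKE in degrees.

1. ∠DEK = 44°  [B on ray EK]
2. ∠EDK = 41°  [ZB∥DE, corresponding at Z]
3. ∠DKE = 95°  [△KDE]

∠DKE = 95°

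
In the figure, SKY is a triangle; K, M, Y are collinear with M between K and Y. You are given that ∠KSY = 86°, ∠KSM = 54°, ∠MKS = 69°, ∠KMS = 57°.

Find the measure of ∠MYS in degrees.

1. ∠SKY = 69°  [M on ray KY]
2. ∠KYS = 25°  [△SKY]
3. ∠MYS = 25°  [M on ray YK]

∠MYS = 25°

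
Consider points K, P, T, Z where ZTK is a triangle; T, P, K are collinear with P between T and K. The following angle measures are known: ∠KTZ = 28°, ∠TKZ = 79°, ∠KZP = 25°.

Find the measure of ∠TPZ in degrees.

∠TPZ = 104°

1. ∠PKZ = 79°  [P on ray KT]
2. ∠KPZ = 76°  [△ZPK]
3. ∠TPZ = 104°  [linear pair at P on TK]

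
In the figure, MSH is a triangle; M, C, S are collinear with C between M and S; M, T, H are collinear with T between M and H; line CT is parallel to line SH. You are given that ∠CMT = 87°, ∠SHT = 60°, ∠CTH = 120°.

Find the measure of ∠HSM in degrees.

1. ∠HMS = 87°  [C on MS, T on MH]
2. ∠MHS = 60°  [T on ray HM]
3. ∠HSM = 33°  [△MSH]

∠HSM = 33°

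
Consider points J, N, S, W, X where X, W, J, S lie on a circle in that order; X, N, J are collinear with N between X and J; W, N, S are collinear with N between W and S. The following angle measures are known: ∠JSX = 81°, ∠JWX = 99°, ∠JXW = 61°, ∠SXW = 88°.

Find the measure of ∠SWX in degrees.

∠SWX = 72°

1. ∠WJX = 20°  [△XWJ]
2. ∠WSX = 20°  [same arc XW]
3. ∠SWX = 72°  [△XWS]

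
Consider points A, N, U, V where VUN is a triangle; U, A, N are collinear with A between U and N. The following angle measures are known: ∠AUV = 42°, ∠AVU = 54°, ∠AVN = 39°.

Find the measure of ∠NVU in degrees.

1. ∠UAV = 84°  [△VUA]
2. ∠NUV = 42°  [A on ray UN]
3. ∠NAV = 96°  [linear pair at A on UN]
4. ∠ANV = 45°  [△VAN]
5. ∠UNV = 45°  [A on ray NU]
6. ∠NVU = 93°  [△VUN]

∠NVU = 93°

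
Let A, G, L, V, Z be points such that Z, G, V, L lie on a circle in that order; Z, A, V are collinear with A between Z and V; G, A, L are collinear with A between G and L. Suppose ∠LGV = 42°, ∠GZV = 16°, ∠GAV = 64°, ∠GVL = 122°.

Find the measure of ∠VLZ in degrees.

1. ∠GVZ = 74°  [△GAV]
2. ∠VGZ = 90°  [△ZGV]
3. ∠VLZ = 90°  [cyclic ZGVL, opposite ∠G+∠L]

∠VLZ = 90°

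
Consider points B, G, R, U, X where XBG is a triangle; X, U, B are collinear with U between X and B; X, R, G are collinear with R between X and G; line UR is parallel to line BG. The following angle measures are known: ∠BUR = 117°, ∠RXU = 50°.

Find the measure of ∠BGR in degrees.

1. ∠RUX = 63°  [linear pair at U on XB]
2. ∠URX = 67°  [△XUR]
3. ∠GRU = 113°  [linear pair at R on XG]
4. ∠BGR = 67°  [UR∥BG, co-interior at G–R]

∠BGR = 67°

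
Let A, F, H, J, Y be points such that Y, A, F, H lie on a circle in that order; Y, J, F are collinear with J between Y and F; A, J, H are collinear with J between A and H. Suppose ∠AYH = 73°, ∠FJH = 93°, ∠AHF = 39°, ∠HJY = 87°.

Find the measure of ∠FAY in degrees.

∠FAY = 82°

1. ∠AFH = 107°  [cyclic YAFH, opposite ∠Y+∠F]
2. ∠AYF = 39°  [same arc AF]
3. ∠FAH = 34°  [△AFH]
4. ∠AJF = 87°  [vertical angles at J]
5. ∠AFY = 59°  [△AJF]
6. ∠FAY = 82°  [△YAF]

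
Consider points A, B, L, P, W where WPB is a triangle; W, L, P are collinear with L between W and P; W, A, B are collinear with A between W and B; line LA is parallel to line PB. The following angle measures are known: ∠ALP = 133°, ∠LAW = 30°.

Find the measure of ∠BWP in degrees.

1. ∠ALW = 47°  [linear pair at L on WP]
2. ∠AWL = 103°  [△WLA]
3. ∠BWP = 103°  [L on WP, A on WB]

∠BWP = 103°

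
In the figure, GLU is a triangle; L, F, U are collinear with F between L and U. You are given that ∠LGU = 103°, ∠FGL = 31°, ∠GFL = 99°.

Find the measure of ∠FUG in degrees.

∠FUG = 27°

1. ∠FLG = 50°  [△GLF]
2. ∠GLU = 50°  [F on ray LU]
3. ∠GUL = 27°  [△GLU]
4. ∠FUG = 27°  [F on ray UL]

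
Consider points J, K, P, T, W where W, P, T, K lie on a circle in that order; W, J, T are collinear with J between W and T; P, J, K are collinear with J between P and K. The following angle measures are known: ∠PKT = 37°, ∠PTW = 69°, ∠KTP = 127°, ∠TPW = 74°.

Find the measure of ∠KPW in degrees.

∠KPW = 58°

1. ∠PKW = 69°  [same arc WP]
2. ∠KWP = 53°  [cyclic WPTK, opposite ∠W+∠T]
3. ∠KPW = 58°  [△WPK]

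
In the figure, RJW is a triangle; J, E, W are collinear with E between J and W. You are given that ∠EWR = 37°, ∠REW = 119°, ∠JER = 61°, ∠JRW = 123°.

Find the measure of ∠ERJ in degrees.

1. ∠JWR = 37°  [E on ray WJ]
2. ∠RJW = 20°  [△RJW]
3. ∠EJR = 20°  [E on ray JW]
4. ∠ERJ = 99°  [△RJE]

∠ERJ = 99°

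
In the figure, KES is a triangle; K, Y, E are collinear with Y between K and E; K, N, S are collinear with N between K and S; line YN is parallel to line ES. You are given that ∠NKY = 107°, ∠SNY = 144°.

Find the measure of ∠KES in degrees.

∠KES = 37°

1. ∠KNY = 36°  [linear pair at N on KS]
2. ∠KYN = 37°  [△KYN]
3. ∠KES = 37°  [YN∥ES, corresponding at Y]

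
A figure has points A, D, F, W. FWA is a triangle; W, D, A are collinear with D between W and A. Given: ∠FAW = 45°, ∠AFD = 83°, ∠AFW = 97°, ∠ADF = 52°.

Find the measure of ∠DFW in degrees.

∠DFW = 14°

1. ∠AWF = 38°  [△FWA]
2. ∠FDW = 128°  [linear pair at D on WA]
3. ∠DWF = 38°  [D on ray WA]
4. ∠DFW = 14°  [△FWD]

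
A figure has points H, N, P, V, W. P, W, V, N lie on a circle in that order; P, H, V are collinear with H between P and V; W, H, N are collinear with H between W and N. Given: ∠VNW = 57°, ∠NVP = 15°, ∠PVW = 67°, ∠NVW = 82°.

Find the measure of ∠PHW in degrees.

∠PHW = 108°

1. ∠VPW = 57°  [same arc WV]
2. ∠NWP = 15°  [same arc PN]
3. ∠PHW = 108°  [△PHW]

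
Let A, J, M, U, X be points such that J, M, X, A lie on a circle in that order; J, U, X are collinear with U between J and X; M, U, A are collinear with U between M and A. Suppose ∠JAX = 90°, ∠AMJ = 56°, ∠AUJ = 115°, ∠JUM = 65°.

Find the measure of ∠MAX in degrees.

1. ∠AXJ = 56°  [same arc JA]
2. ∠AUX = 65°  [linear pair at U on JX]
3. ∠MAX = 59°  [△XUA]

∠MAX = 59°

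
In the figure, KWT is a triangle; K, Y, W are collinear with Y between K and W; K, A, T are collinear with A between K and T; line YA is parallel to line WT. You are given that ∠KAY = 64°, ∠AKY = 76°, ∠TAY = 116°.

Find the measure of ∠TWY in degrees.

∠TWY = 40°

1. ∠AYK = 40°  [△KYA]
2. ∠AYW = 140°  [linear pair at Y on KW]
3. ∠TWY = 40°  [YA∥WT, co-interior at W–Y]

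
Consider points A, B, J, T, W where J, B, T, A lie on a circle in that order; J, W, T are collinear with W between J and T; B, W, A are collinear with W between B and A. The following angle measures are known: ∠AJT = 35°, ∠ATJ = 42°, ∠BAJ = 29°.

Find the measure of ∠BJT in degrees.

∠BJT = 74°

1. ∠JAT = 103°  [△JTA]
2. ∠BTJ = 29°  [same arc JB]
3. ∠JBT = 77°  [cyclic JBTA, opposite ∠B+∠A]
4. ∠BJT = 74°  [△JBT]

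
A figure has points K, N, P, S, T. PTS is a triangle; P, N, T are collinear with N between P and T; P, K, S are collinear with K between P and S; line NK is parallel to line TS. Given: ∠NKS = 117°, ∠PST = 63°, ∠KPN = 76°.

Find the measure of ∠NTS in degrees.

1. ∠NKP = 63°  [linear pair at K on PS]
2. ∠KNP = 41°  [△PNK]
3. ∠KNT = 139°  [linear pair at N on PT]
4. ∠NTS = 41°  [NK∥TS, co-interior at T–N]

∠NTS = 41°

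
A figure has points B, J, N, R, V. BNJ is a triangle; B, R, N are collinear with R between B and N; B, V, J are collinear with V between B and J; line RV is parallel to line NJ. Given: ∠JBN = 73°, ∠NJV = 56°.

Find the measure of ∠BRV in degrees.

1. ∠BJN = 56°  [V on ray JB]
2. ∠BNJ = 51°  [△BNJ]
3. ∠BRV = 51°  [RV∥NJ, corresponding at R]

∠BRV = 51°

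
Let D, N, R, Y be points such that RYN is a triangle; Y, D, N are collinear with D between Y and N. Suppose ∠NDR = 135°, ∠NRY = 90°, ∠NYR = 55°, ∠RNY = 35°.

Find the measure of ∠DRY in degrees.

1. ∠RDY = 45°  [linear pair at D on YN]
2. ∠DYR = 55°  [D on ray YN]
3. ∠DRY = 80°  [△RYD]

∠DRY = 80°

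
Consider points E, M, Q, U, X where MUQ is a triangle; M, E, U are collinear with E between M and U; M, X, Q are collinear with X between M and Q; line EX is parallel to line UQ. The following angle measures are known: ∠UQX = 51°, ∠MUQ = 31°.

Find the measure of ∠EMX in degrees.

1. ∠MQU = 51°  [X on ray QM]
2. ∠QMU = 98°  [△MUQ]
3. ∠EMX = 98°  [E on MU, X on MQ]

∠EMX = 98°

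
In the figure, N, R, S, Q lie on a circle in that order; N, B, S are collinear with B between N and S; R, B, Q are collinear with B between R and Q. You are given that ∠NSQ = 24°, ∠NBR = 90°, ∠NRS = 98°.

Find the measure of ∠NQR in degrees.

∠NQR = 16°

1. ∠NRQ = 24°  [same arc NQ]
2. ∠RNS = 66°  [△NBR]
3. ∠NSR = 16°  [△NRS]
4. ∠NQR = 16°  [same arc NR]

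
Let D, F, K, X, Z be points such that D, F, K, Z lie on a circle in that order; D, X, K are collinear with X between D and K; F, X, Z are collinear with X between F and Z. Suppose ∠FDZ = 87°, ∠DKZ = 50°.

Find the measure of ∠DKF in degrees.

∠DKF = 43°

1. ∠DFZ = 50°  [same arc DZ]
2. ∠DZF = 43°  [△DFZ]
3. ∠DKF = 43°  [same arc DF]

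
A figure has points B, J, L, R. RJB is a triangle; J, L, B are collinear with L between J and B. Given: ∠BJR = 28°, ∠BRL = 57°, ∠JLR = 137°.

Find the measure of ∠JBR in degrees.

1. ∠BLR = 43°  [linear pair at L on JB]
2. ∠LBR = 80°  [△RLB]
3. ∠JBR = 80°  [L on ray BJ]

∠JBR = 80°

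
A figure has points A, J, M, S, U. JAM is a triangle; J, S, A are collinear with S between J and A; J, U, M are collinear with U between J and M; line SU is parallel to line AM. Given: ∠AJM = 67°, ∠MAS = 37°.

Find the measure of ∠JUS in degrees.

∠JUS = 76°

1. ∠JAM = 37°  [S on ray AJ]
2. ∠AMJ = 76°  [△JAM]
3. ∠JUS = 76°  [SU∥AM, corresponding at U]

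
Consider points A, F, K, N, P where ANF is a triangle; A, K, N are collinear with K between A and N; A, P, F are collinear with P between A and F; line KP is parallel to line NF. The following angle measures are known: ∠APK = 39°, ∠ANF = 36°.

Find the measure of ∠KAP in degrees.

1. ∠AFN = 39°  [KP∥NF, corresponding at P]
2. ∠FAN = 105°  [△ANF]
3. ∠KAP = 105°  [K on AN, P on AF]

∠KAP = 105°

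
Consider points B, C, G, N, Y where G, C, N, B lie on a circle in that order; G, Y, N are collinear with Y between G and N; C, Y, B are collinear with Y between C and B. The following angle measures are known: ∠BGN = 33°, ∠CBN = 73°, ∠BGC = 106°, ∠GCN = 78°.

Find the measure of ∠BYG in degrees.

∠BYG = 118°

1. ∠BCN = 33°  [same arc NB]
2. ∠CGN = 73°  [same arc CN]
3. ∠CNG = 29°  [△GCN]
4. ∠CYN = 118°  [△CYN]
5. ∠BYG = 118°  [vertical angles at Y]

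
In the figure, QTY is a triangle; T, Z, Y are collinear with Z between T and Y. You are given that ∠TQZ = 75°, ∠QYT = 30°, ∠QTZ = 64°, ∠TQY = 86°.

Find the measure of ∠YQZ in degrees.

∠YQZ = 11°

1. ∠QZT = 41°  [△QTZ]
2. ∠QYZ = 30°  [Z on ray YT]
3. ∠QZY = 139°  [linear pair at Z on TY]
4. ∠YQZ = 11°  [△QZY]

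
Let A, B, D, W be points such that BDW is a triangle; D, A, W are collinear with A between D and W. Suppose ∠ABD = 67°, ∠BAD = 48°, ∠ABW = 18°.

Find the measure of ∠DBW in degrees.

1. ∠ADB = 65°  [△BDA]
2. ∠BAW = 132°  [linear pair at A on DW]
3. ∠AWB = 30°  [△BAW]
4. ∠BDW = 65°  [A on ray DW]
5. ∠BWD = 30°  [A on ray WD]
6. ∠DBW = 85°  [△BDW]

∠DBW = 85°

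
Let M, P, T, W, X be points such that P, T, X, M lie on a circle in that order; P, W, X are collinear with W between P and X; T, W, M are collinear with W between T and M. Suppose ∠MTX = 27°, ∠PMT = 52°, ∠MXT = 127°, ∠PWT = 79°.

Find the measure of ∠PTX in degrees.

∠PTX = 102°

1. ∠TMX = 26°  [△TXM]
2. ∠PXT = 52°  [same arc PT]
3. ∠TPX = 26°  [same arc TX]
4. ∠PTX = 102°  [△PTX]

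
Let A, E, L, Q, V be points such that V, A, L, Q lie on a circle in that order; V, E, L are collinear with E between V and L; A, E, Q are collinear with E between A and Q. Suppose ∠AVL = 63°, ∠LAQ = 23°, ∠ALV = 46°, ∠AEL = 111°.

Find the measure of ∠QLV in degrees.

∠QLV = 48°

1. ∠LAV = 71°  [△VAL]
2. ∠LVQ = 23°  [same arc LQ]
3. ∠LQV = 109°  [cyclic VALQ, opposite ∠A+∠Q]
4. ∠QLV = 48°  [△VLQ]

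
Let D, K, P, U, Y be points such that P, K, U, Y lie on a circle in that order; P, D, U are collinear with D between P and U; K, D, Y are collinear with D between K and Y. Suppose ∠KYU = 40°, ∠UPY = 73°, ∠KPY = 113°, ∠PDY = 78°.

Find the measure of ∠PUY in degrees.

1. ∠KYP = 29°  [△PDY]
2. ∠PKY = 38°  [△PKY]
3. ∠PUY = 38°  [same arc PY]

∠PUY = 38°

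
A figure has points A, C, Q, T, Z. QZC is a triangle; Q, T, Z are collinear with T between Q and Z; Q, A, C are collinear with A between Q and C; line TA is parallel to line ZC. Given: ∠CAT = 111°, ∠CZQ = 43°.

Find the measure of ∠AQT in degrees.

∠AQT = 68°

1. ∠QAT = 69°  [linear pair at A on QC]
2. ∠ATQ = 43°  [TA∥ZC, corresponding at T]
3. ∠AQT = 68°  [△QTA]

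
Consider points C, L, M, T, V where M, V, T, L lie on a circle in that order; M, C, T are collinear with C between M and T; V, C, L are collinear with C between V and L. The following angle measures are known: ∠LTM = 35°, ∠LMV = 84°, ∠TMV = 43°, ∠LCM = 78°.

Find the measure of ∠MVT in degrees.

∠MVT = 76°

1. ∠LVM = 35°  [same arc ML]
2. ∠MLV = 61°  [△MVL]
3. ∠MTV = 61°  [same arc MV]
4. ∠MVT = 76°  [△MVT]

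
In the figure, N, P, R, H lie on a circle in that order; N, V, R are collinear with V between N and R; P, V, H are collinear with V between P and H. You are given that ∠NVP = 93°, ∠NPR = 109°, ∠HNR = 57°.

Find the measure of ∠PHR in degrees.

1. ∠HVR = 93°  [vertical angles at V]
2. ∠NHR = 71°  [cyclic NPRH, opposite ∠P+∠H]
3. ∠HRN = 52°  [△NRH]
4. ∠PHR = 35°  [△RVH]

∠PHR = 35°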